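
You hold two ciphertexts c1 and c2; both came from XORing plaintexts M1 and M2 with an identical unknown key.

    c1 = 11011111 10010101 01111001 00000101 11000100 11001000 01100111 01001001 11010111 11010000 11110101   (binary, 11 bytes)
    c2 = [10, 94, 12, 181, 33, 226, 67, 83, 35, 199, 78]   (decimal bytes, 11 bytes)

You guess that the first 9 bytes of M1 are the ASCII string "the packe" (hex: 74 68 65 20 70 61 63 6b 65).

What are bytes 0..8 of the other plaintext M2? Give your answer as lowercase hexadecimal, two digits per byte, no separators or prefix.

First, c1 ⊕ c2 = (M1 ⊕ K) ⊕ (M2 ⊕ K) = M1 ⊕ M2, so the key drops out. Then M2 = (M1 ⊕ M2) ⊕ M1 over the first 9 bytes.
byte 0: (df XOR 0a) XOR 74 = d5 XOR 74 = a1
byte 1: (95 XOR 5e) XOR 68 = cb XOR 68 = a3
byte 2: (79 XOR 0c) XOR 65 = 75 XOR 65 = 10
byte 3: (05 XOR b5) XOR 20 = b0 XOR 20 = 90
byte 4: (c4 XOR 21) XOR 70 = e5 XOR 70 = 95
byte 5: (c8 XOR e2) XOR 61 = 2a XOR 61 = 4b
byte 6: (67 XOR 43) XOR 63 = 24 XOR 63 = 47
byte 7: (49 XOR 53) XOR 6b = 1a XOR 6b = 71
byte 8: (d7 XOR 23) XOR 65 = f4 XOR 65 = 91

a1a31090954b477191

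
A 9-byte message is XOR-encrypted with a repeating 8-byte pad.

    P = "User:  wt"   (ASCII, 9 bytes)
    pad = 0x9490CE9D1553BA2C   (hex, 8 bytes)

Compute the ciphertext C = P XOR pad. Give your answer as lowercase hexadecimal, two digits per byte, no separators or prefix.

c1e3abef2f739a5be0

The 8-byte key repeats, so the effective keystream is 94 90 ce 9d 15 53 ba 2c 94.
byte 0: 55 ^ 94 = c1
byte 1: 73 ^ 90 = e3
byte 2: 65 ^ ce = ab
byte 3: 72 ^ 9d = ef
byte 4: 3a ^ 15 = 2f
byte 5: 20 ^ 53 = 73
byte 6: 20 ^ ba = 9a
byte 7: 77 ^ 2c = 5b
byte 8: 74 ^ 94 = e0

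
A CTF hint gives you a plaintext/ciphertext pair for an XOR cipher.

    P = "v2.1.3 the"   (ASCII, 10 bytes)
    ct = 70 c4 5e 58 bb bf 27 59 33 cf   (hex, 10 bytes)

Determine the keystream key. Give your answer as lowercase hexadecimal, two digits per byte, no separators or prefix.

Since ct = P ⊕ key, XORing both sides with P gives key = P ⊕ ct.
76 ⊕ 70 = 06
32 ⊕ c4 = f6
2e ⊕ 5e = 70
31 ⊕ 58 = 69
2e ⊕ bb = 95
33 ⊕ bf = 8c
20 ⊕ 27 = 07
74 ⊕ 59 = 2d
68 ⊕ 33 = 5b
65 ⊕ cf = aa

06f67069958c072d5baa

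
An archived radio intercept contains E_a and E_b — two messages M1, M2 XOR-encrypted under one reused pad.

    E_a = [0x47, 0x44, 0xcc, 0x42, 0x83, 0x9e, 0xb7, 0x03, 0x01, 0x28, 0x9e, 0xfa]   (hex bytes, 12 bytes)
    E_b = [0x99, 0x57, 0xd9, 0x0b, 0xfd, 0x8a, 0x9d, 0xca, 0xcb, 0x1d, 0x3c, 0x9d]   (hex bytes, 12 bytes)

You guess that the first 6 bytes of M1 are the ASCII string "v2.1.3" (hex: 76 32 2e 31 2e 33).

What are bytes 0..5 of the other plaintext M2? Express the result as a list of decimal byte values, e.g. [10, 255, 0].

[168, 33, 59, 120, 80, 39]

First, E_a ⊕ E_b = (M1 ⊕ K) ⊕ (M2 ⊕ K) = M1 ⊕ M2, so the key drops out. Then M2 = (M1 ⊕ M2) ⊕ M1 over the first 6 bytes.
byte 0: (47 ⊕ 99) ⊕ 76 = de ⊕ 76 = a8
byte 1: (44 ⊕ 57) ⊕ 32 = 13 ⊕ 32 = 21
byte 2: (cc ⊕ d9) ⊕ 2e = 15 ⊕ 2e = 3b
byte 3: (42 ⊕ 0b) ⊕ 31 = 49 ⊕ 31 = 78
byte 4: (83 ⊕ fd) ⊕ 2e = 7e ⊕ 2e = 50
byte 5: (9e ⊕ 8a) ⊕ 33 = 14 ⊕ 33 = 27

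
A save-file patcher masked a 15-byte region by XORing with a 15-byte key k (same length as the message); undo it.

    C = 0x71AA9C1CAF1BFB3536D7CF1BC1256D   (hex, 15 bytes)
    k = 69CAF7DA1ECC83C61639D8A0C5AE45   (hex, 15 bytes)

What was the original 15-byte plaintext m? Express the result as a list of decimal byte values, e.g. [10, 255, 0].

[24, 96, 107, 198, 177, 215, 120, 243, 32, 238, 23, 187, 4, 139, 40]

XOR is its own inverse, so applying the key byte-wise gives the result directly.
byte 0: 71 XOR 69 = 18
byte 1: aa XOR ca = 60
byte 2: 9c XOR f7 = 6b
byte 3: 1c XOR da = c6
byte 4: af XOR 1e = b1
byte 5: 1b XOR cc = d7
byte 6: fb XOR 83 = 78
byte 7: 35 XOR c6 = f3
byte 8: 36 XOR 16 = 20
byte 9: d7 XOR 39 = ee
byte 10: cf XOR d8 = 17
byte 11: 1b XOR a0 = bb
byte 12: c1 XOR c5 = 04
byte 13: 25 XOR ae = 8b
byte 14: 6d XOR 45 = 28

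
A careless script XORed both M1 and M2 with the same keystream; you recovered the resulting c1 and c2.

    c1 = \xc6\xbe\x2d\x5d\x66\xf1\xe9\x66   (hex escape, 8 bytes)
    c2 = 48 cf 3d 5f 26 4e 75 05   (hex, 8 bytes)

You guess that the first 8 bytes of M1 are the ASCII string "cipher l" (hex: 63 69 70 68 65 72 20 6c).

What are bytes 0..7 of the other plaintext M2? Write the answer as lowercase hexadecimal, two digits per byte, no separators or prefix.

ed18606a25cdbc0f

First, c1 ⊕ c2 = (M1 ⊕ K) ⊕ (M2 ⊕ K) = M1 ⊕ M2, so the key drops out. Then M2 = (M1 ⊕ M2) ⊕ M1 over the first 8 bytes.
byte 0: (c6 XOR 48) XOR 63 = 8e XOR 63 = ed
byte 1: (be XOR cf) XOR 69 = 71 XOR 69 = 18
byte 2: (2d XOR 3d) XOR 70 = 10 XOR 70 = 60
byte 3: (5d XOR 5f) XOR 68 = 02 XOR 68 = 6a
byte 4: (66 XOR 26) XOR 65 = 40 XOR 65 = 25
byte 5: (f1 XOR 4e) XOR 72 = bf XOR 72 = cd
byte 6: (e9 XOR 75) XOR 20 = 9c XOR 20 = bc
byte 7: (66 XOR 05) XOR 6c = 63 XOR 6c = 0f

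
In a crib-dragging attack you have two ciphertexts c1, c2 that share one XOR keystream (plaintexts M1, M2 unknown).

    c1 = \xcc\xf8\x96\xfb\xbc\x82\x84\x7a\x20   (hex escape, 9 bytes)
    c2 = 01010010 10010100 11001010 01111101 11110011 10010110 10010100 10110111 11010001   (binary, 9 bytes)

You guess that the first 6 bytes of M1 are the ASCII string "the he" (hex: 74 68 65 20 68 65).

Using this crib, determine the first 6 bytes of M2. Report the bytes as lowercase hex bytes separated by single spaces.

ea 04 39 a6 27 71

First, c1 ⊕ c2 = (M1 ⊕ K) ⊕ (M2 ⊕ K) = M1 ⊕ M2, so the key drops out. Then M2 = (M1 ⊕ M2) ⊕ M1 over the first 6 bytes.
byte 0: (cc ⊕ 52) ⊕ 74 = 9e ⊕ 74 = ea
byte 1: (f8 ⊕ 94) ⊕ 68 = 6c ⊕ 68 = 04
byte 2: (96 ⊕ ca) ⊕ 65 = 5c ⊕ 65 = 39
byte 3: (fb ⊕ 7d) ⊕ 20 = 86 ⊕ 20 = a6
byte 4: (bc ⊕ f3) ⊕ 68 = 4f ⊕ 68 = 27
byte 5: (82 ⊕ 96) ⊕ 65 = 14 ⊕ 65 = 71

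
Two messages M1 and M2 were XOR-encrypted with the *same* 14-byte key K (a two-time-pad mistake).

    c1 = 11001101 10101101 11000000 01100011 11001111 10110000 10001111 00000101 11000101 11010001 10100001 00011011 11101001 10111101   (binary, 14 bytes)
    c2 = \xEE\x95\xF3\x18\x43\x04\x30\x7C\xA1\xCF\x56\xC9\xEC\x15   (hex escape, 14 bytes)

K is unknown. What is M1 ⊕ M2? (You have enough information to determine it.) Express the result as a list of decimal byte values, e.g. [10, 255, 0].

c1 ⊕ c2 = (M1 ⊕ K) ⊕ (M2 ⊕ K) = M1 ⊕ M2 — the shared key cancels under XOR.
11001101 XOR 11101110 = 00100011
10101101 XOR 10010101 = 00111000
11000000 XOR 11110011 = 00110011
01100011 XOR 00011000 = 01111011
11001111 XOR 01000011 = 10001100
10110000 XOR 00000100 = 10110100
10001111 XOR 00110000 = 10111111
00000101 XOR 01111100 = 01111001
11000101 XOR 10100001 = 01100100
11010001 XOR 11001111 = 00011110
10100001 XOR 01010110 = 11110111
00011011 XOR 11001001 = 11010010
11101001 XOR 11101100 = 00000101
10111101 XOR 00010101 = 10101000

[35, 56, 51, 123, 140, 180, 191, 121, 100, 30, 247, 210, 5, 168]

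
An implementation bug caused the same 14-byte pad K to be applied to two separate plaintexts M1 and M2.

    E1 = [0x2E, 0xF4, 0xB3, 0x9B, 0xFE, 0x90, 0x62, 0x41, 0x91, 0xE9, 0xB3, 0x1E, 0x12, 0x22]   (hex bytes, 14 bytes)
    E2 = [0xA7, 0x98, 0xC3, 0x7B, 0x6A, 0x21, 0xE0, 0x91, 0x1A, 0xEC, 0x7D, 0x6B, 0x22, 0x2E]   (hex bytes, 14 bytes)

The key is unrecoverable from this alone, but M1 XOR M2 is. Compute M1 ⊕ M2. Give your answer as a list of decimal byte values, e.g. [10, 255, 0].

E1 ⊕ E2 = (M1 ⊕ K) ⊕ (M2 ⊕ K) = M1 ⊕ M2 — the shared key cancels under XOR.
 46 ^ 167 = 137
244 ^ 152 = 108
179 ^ 195 = 112
155 ^ 123 = 224
254 ^ 106 = 148
144 ^  33 = 177
 98 ^ 224 = 130
 65 ^ 145 = 208
145 ^  26 = 139
233 ^ 236 =   5
179 ^ 125 = 206
 30 ^ 107 = 117
 18 ^  34 =  48
 34 ^  46 =  12

[137, 108, 112, 224, 148, 177, 130, 208, 139, 5, 206, 117, 48, 12]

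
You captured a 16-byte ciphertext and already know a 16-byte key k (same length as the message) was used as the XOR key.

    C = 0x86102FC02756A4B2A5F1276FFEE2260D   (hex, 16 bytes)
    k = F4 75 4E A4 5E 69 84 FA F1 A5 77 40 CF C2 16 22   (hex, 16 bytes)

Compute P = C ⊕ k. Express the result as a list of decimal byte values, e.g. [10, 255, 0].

[114, 101, 97, 100, 121, 63, 32, 72, 84, 84, 80, 47, 49, 32, 48, 47]

XOR is its own inverse, so applying the key byte-wise gives the result directly.
86 XOR f4 = 72
10 XOR 75 = 65
2f XOR 4e = 61
c0 XOR a4 = 64
27 XOR 5e = 79
56 XOR 69 = 3f
a4 XOR 84 = 20
b2 XOR fa = 48
a5 XOR f1 = 54
f1 XOR a5 = 54
27 XOR 77 = 50
6f XOR 40 = 2f
fe XOR cf = 31
e2 XOR c2 = 20
26 XOR 16 = 30
0d XOR 22 = 2f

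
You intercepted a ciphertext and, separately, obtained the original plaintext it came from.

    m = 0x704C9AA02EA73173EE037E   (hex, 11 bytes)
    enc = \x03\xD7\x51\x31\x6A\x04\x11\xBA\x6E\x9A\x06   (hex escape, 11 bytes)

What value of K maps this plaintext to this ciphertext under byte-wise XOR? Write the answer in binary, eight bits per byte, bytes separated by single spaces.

Since enc = m ⊕ K, XORing both sides with m gives K = m ⊕ enc.
70 ⊕ 03 = 73
4c ⊕ d7 = 9b
9a ⊕ 51 = cb
a0 ⊕ 31 = 91
2e ⊕ 6a = 44
a7 ⊕ 04 = a3
31 ⊕ 11 = 20
73 ⊕ ba = c9
ee ⊕ 6e = 80
03 ⊕ 9a = 99
7e ⊕ 06 = 78

01110011 10011011 11001011 10010001 01000100 10100011 00100000 11001001 10000000 10011001 01111000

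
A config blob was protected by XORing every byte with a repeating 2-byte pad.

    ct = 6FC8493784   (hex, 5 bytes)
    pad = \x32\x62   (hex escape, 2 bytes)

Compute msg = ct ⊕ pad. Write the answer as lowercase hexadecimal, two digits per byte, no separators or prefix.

The 2-byte key repeats, so the effective keystream is 32 62 32 62 32.
byte 0: 111 ⊕  50 =  93
byte 1: 200 ⊕  98 = 170
byte 2:  73 ⊕  50 = 123
byte 3:  55 ⊕  98 =  85
byte 4: 132 ⊕  50 = 182

5daa7b55b6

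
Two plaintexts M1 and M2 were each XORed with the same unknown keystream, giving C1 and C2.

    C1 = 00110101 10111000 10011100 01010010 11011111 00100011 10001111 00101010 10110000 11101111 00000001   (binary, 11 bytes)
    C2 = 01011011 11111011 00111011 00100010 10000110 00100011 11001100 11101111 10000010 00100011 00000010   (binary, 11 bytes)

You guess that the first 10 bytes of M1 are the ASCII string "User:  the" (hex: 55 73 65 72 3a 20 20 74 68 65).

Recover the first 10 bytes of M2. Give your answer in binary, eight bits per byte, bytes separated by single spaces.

First, C1 ⊕ C2 = (M1 ⊕ K) ⊕ (M2 ⊕ K) = M1 ⊕ M2, so the key drops out. Then M2 = (M1 ⊕ M2) ⊕ M1 over the first 10 bytes.
byte 0: (35 XOR 5b) XOR 55 = 6e XOR 55 = 3b
byte 1: (b8 XOR fb) XOR 73 = 43 XOR 73 = 30
byte 2: (9c XOR 3b) XOR 65 = a7 XOR 65 = c2
byte 3: (52 XOR 22) XOR 72 = 70 XOR 72 = 02
byte 4: (df XOR 86) XOR 3a = 59 XOR 3a = 63
byte 5: (23 XOR 23) XOR 20 = 00 XOR 20 = 20
byte 6: (8f XOR cc) XOR 20 = 43 XOR 20 = 63
byte 7: (2a XOR ef) XOR 74 = c5 XOR 74 = b1
byte 8: (b0 XOR 82) XOR 68 = 32 XOR 68 = 5a
byte 9: (ef XOR 23) XOR 65 = cc XOR 65 = a9

00111011 00110000 11000010 00000010 01100011 00100000 01100011 10110001 01011010 10101001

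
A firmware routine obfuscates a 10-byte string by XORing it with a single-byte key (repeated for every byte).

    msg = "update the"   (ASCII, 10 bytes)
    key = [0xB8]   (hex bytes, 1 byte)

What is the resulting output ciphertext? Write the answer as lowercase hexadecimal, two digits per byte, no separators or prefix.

The 1-byte key repeats, so the effective keystream is b8 b8 b8 b8 b8 b8 b8 b8 b8 b8.
byte 0: 75 XOR b8 = cd
byte 1: 70 XOR b8 = c8
byte 2: 64 XOR b8 = dc
byte 3: 61 XOR b8 = d9
byte 4: 74 XOR b8 = cc
byte 5: 65 XOR b8 = dd
byte 6: 20 XOR b8 = 98
byte 7: 74 XOR b8 = cc
byte 8: 68 XOR b8 = d0
byte 9: 65 XOR b8 = dd

cdc8dcd9ccdd98ccd0dd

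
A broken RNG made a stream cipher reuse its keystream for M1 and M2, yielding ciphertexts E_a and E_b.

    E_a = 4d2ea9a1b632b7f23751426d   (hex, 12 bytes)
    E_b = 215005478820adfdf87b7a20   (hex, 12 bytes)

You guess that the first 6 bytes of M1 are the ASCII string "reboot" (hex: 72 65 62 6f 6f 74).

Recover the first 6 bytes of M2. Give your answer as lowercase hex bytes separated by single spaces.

1e 1b ce 89 51 66

First, E_a ⊕ E_b = (M1 ⊕ K) ⊕ (M2 ⊕ K) = M1 ⊕ M2, so the key drops out. Then M2 = (M1 ⊕ M2) ⊕ M1 over the first 6 bytes.
byte 0: (4d XOR 21) XOR 72 = 6c XOR 72 = 1e
byte 1: (2e XOR 50) XOR 65 = 7e XOR 65 = 1b
byte 2: (a9 XOR 05) XOR 62 = ac XOR 62 = ce
byte 3: (a1 XOR 47) XOR 6f = e6 XOR 6f = 89
byte 4: (b6 XOR 88) XOR 6f = 3e XOR 6f = 51
byte 5: (32 XOR 20) XOR 74 = 12 XOR 74 = 66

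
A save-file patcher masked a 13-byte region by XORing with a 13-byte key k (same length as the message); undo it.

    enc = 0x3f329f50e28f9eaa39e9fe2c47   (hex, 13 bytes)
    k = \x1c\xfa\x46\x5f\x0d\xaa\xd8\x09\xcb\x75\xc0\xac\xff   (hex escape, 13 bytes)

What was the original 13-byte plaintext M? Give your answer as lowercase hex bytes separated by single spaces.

23 c8 d9 0f ef 25 46 a3 f2 9c 3e 80 b8

3f ⊕ 1c = 23
32 ⊕ fa = c8
9f ⊕ 46 = d9
50 ⊕ 5f = 0f
e2 ⊕ 0d = ef
8f ⊕ aa = 25
9e ⊕ d8 = 46
aa ⊕ 09 = a3
39 ⊕ cb = f2
e9 ⊕ 75 = 9c
fe ⊕ c0 = 3e
2c ⊕ ac = 80
47 ⊕ ff = b8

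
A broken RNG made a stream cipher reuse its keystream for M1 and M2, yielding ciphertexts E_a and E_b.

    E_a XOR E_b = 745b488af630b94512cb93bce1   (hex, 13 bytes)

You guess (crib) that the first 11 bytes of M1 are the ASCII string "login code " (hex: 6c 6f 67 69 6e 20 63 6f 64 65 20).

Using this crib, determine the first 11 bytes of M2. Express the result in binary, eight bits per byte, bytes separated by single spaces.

Since E_a ⊕ E_b = M1 ⊕ M2, XORing with the guessed M1 bytes yields the corresponding M2 bytes: M2 = (E_a ⊕ E_b) ⊕ M1.
byte 0: 74 XOR 6c = 18
byte 1: 5b XOR 6f = 34
byte 2: 48 XOR 67 = 2f
byte 3: 8a XOR 69 = e3
byte 4: f6 XOR 6e = 98
byte 5: 30 XOR 20 = 10
byte 6: b9 XOR 63 = da
byte 7: 45 XOR 6f = 2a
byte 8: 12 XOR 64 = 76
byte 9: cb XOR 65 = ae
byte 10: 93 XOR 20 = b3

00011000 00110100 00101111 11100011 10011000 00010000 11011010 00101010 01110110 10101110 10110011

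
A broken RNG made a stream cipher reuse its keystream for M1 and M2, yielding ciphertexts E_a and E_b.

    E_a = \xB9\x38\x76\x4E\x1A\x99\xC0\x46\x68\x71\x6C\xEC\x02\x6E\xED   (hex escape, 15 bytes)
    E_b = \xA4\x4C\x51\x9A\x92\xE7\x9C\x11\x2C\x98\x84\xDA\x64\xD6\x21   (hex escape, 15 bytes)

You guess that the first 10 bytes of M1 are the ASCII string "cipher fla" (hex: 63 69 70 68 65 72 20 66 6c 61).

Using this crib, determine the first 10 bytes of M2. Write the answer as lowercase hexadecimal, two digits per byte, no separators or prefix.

7e1d57bced0c7c312888

First, E_a ⊕ E_b = (M1 ⊕ K) ⊕ (M2 ⊕ K) = M1 ⊕ M2, so the key drops out. Then M2 = (M1 ⊕ M2) ⊕ M1 over the first 10 bytes.
byte 0: (b9 ⊕ a4) ⊕ 63 = 1d ⊕ 63 = 7e
byte 1: (38 ⊕ 4c) ⊕ 69 = 74 ⊕ 69 = 1d
byte 2: (76 ⊕ 51) ⊕ 70 = 27 ⊕ 70 = 57
byte 3: (4e ⊕ 9a) ⊕ 68 = d4 ⊕ 68 = bc
byte 4: (1a ⊕ 92) ⊕ 65 = 88 ⊕ 65 = ed
byte 5: (99 ⊕ e7) ⊕ 72 = 7e ⊕ 72 = 0c
byte 6: (c0 ⊕ 9c) ⊕ 20 = 5c ⊕ 20 = 7c
byte 7: (46 ⊕ 11) ⊕ 66 = 57 ⊕ 66 = 31
byte 8: (68 ⊕ 2c) ⊕ 6c = 44 ⊕ 6c = 28
byte 9: (71 ⊕ 98) ⊕ 61 = e9 ⊕ 61 = 88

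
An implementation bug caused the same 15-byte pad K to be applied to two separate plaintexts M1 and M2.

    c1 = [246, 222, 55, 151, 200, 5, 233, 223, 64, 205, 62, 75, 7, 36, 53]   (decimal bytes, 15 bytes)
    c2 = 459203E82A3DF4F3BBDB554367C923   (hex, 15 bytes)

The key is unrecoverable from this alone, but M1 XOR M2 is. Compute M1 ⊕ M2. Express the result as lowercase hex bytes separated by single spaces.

b3 4c 34 7f e2 38 1d 2c fb 16 6b 08 60 ed 16

c1 ⊕ c2 = (M1 ⊕ K) ⊕ (M2 ⊕ K) = M1 ⊕ M2 — the shared key cancels under XOR.
11110110 ^ 01000101 = 10110011
11011110 ^ 10010010 = 01001100
00110111 ^ 00000011 = 00110100
10010111 ^ 11101000 = 01111111
11001000 ^ 00101010 = 11100010
00000101 ^ 00111101 = 00111000
11101001 ^ 11110100 = 00011101
11011111 ^ 11110011 = 00101100
01000000 ^ 10111011 = 11111011
11001101 ^ 11011011 = 00010110
00111110 ^ 01010101 = 01101011
01001011 ^ 01000011 = 00001000
00000111 ^ 01100111 = 01100000
00100100 ^ 11001001 = 11101101
00110101 ^ 00100011 = 00010110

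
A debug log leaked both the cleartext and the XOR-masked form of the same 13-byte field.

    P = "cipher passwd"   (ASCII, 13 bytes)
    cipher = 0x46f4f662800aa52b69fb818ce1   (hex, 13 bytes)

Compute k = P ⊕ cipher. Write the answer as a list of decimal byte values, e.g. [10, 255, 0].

[37, 157, 134, 10, 229, 120, 133, 91, 8, 136, 242, 251, 133]

Since cipher = P ⊕ k, XORing both sides with P gives k = P ⊕ cipher.
63 ^ 46 = 25
69 ^ f4 = 9d
70 ^ f6 = 86
68 ^ 62 = 0a
65 ^ 80 = e5
72 ^ 0a = 78
20 ^ a5 = 85
70 ^ 2b = 5b
61 ^ 69 = 08
73 ^ fb = 88
73 ^ 81 = f2
77 ^ 8c = fb
64 ^ e1 = 85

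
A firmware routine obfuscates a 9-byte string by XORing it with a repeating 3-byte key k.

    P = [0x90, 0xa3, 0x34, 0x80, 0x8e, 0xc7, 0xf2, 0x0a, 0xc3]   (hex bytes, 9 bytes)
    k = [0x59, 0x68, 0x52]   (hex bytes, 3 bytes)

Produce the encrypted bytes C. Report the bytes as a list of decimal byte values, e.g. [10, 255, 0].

The 3-byte key repeats, so the effective keystream is 59 68 52 59 68 52 59 68 52.
byte 0: 90 ^ 59 = c9
byte 1: a3 ^ 68 = cb
byte 2: 34 ^ 52 = 66
byte 3: 80 ^ 59 = d9
byte 4: 8e ^ 68 = e6
byte 5: c7 ^ 52 = 95
byte 6: f2 ^ 59 = ab
byte 7: 0a ^ 68 = 62
byte 8: c3 ^ 52 = 91

[201, 203, 102, 217, 230, 149, 171, 98, 145]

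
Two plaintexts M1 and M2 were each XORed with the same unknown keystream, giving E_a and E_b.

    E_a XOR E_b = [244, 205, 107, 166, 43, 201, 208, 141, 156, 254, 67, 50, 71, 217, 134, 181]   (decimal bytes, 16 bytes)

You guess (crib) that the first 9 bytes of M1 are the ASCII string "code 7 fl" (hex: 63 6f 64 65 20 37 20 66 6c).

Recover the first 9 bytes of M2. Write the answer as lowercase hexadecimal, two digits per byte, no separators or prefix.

Since E_a ⊕ E_b = M1 ⊕ M2, XORing with the guessed M1 bytes yields the corresponding M2 bytes: M2 = (E_a ⊕ E_b) ⊕ M1.
f4 xor 63 = 97
cd xor 6f = a2
6b xor 64 = 0f
a6 xor 65 = c3
2b xor 20 = 0b
c9 xor 37 = fe
d0 xor 20 = f0
8d xor 66 = eb
9c xor 6c = f0

97a20fc30bfef0ebf0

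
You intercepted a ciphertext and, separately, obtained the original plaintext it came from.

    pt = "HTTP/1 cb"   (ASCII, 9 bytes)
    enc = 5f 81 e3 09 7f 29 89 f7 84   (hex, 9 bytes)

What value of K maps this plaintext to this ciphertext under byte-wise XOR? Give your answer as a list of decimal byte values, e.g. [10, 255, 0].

[23, 213, 183, 89, 80, 24, 169, 148, 230]

Since enc = pt ⊕ K, XORing both sides with pt gives K = pt ⊕ enc.
byte 0: 48 ⊕ 5f = 17
byte 1: 54 ⊕ 81 = d5
byte 2: 54 ⊕ e3 = b7
byte 3: 50 ⊕ 09 = 59
byte 4: 2f ⊕ 7f = 50
byte 5: 31 ⊕ 29 = 18
byte 6: 20 ⊕ 89 = a9
byte 7: 63 ⊕ f7 = 94
byte 8: 62 ⊕ 84 = e6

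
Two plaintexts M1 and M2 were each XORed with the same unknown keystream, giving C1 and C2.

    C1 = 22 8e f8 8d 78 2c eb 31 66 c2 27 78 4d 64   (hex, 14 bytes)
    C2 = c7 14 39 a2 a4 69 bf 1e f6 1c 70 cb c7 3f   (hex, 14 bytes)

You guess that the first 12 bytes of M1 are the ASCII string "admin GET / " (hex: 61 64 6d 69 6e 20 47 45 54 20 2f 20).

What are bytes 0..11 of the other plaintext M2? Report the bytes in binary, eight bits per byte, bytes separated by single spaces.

First, C1 ⊕ C2 = (M1 ⊕ K) ⊕ (M2 ⊕ K) = M1 ⊕ M2, so the key drops out. Then M2 = (M1 ⊕ M2) ⊕ M1 over the first 12 bytes.
byte 0: (22 XOR c7) XOR 61 = e5 XOR 61 = 84
byte 1: (8e XOR 14) XOR 64 = 9a XOR 64 = fe
byte 2: (f8 XOR 39) XOR 6d = c1 XOR 6d = ac
byte 3: (8d XOR a2) XOR 69 = 2f XOR 69 = 46
byte 4: (78 XOR a4) XOR 6e = dc XOR 6e = b2
byte 5: (2c XOR 69) XOR 20 = 45 XOR 20 = 65
byte 6: (eb XOR bf) XOR 47 = 54 XOR 47 = 13
byte 7: (31 XOR 1e) XOR 45 = 2f XOR 45 = 6a
byte 8: (66 XOR f6) XOR 54 = 90 XOR 54 = c4
byte 9: (c2 XOR 1c) XOR 20 = de XOR 20 = fe
byte 10: (27 XOR 70) XOR 2f = 57 XOR 2f = 78
byte 11: (78 XOR cb) XOR 20 = b3 XOR 20 = 93

10000100 11111110 10101100 01000110 10110010 01100101 00010011 01101010 11000100 11111110 01111000 10010011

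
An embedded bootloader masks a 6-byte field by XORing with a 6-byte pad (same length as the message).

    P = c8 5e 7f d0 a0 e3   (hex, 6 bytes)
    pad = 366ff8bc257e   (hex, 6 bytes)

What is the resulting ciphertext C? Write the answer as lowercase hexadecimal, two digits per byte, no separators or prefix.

fe31876c859d

c8 XOR 36 = fe
5e XOR 6f = 31
7f XOR f8 = 87
d0 XOR bc = 6c
a0 XOR 25 = 85
e3 XOR 7e = 9d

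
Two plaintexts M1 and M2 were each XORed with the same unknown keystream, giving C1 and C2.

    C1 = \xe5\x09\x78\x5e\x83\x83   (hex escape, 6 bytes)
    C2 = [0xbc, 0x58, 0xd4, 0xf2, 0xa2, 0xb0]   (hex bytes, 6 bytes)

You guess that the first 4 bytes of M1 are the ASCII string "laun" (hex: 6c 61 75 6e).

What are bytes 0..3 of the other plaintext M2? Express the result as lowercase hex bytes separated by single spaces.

35 30 d9 c2

First, C1 ⊕ C2 = (M1 ⊕ K) ⊕ (M2 ⊕ K) = M1 ⊕ M2, so the key drops out. Then M2 = (M1 ⊕ M2) ⊕ M1 over the first 4 bytes.
byte 0: (e5 ^ bc) ^ 6c = 59 ^ 6c = 35
byte 1: (09 ^ 58) ^ 61 = 51 ^ 61 = 30
byte 2: (78 ^ d4) ^ 75 = ac ^ 75 = d9
byte 3: (5e ^ f2) ^ 6e = ac ^ 6e = c2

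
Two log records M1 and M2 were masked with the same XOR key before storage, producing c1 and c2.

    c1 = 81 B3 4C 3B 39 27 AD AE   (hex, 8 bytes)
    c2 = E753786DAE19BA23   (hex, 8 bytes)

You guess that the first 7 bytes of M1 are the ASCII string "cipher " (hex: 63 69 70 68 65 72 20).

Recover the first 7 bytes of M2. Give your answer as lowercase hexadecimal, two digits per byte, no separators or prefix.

First, c1 ⊕ c2 = (M1 ⊕ K) ⊕ (M2 ⊕ K) = M1 ⊕ M2, so the key drops out. Then M2 = (M1 ⊕ M2) ⊕ M1 over the first 7 bytes.
byte 0: (81 XOR e7) XOR 63 = 66 XOR 63 = 05
byte 1: (b3 XOR 53) XOR 69 = e0 XOR 69 = 89
byte 2: (4c XOR 78) XOR 70 = 34 XOR 70 = 44
byte 3: (3b XOR 6d) XOR 68 = 56 XOR 68 = 3e
byte 4: (39 XOR ae) XOR 65 = 97 XOR 65 = f2
byte 5: (27 XOR 19) XOR 72 = 3e XOR 72 = 4c
byte 6: (ad XOR ba) XOR 20 = 17 XOR 20 = 37

0589443ef24c37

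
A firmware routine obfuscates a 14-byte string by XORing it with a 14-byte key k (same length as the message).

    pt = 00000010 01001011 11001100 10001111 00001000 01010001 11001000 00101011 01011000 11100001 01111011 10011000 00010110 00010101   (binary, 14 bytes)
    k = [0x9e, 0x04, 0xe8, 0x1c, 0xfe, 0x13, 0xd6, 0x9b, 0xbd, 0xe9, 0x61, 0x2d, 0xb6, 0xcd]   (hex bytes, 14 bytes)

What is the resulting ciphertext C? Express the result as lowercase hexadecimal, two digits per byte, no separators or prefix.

9c4f2493f6421eb0e5081ab5a0d8

00000010 ⊕ 10011110 = 10011100
01001011 ⊕ 00000100 = 01001111
11001100 ⊕ 11101000 = 00100100
10001111 ⊕ 00011100 = 10010011
00001000 ⊕ 11111110 = 11110110
01010001 ⊕ 00010011 = 01000010
11001000 ⊕ 11010110 = 00011110
00101011 ⊕ 10011011 = 10110000
01011000 ⊕ 10111101 = 11100101
11100001 ⊕ 11101001 = 00001000
01111011 ⊕ 01100001 = 00011010
10011000 ⊕ 00101101 = 10110101
00010110 ⊕ 10110110 = 10100000
00010101 ⊕ 11001101 = 11011000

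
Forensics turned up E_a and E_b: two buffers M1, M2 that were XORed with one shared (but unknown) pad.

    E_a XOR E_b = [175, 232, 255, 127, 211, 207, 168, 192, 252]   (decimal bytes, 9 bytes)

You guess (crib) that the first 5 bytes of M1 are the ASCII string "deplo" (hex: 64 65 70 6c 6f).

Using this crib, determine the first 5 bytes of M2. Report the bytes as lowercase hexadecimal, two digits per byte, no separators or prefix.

Since E_a ⊕ E_b = M1 ⊕ M2, XORing with the guessed M1 bytes yields the corresponding M2 bytes: M2 = (E_a ⊕ E_b) ⊕ M1.
byte 0: 10101111 XOR 01100100 = 11001011
byte 1: 11101000 XOR 01100101 = 10001101
byte 2: 11111111 XOR 01110000 = 10001111
byte 3: 01111111 XOR 01101100 = 00010011
byte 4: 11010011 XOR 01101111 = 10111100

cb8d8f13bc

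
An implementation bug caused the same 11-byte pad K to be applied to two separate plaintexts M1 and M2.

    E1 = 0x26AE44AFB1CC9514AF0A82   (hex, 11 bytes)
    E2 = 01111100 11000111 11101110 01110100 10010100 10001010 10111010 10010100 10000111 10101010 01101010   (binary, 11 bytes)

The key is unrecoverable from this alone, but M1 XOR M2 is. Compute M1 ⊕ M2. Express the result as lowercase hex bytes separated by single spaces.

E1 ⊕ E2 = (M1 ⊕ K) ⊕ (M2 ⊕ K) = M1 ⊕ M2 — the shared key cancels under XOR.
byte 0: 26 ^ 7c = 5a
byte 1: ae ^ c7 = 69
byte 2: 44 ^ ee = aa
byte 3: af ^ 74 = db
byte 4: b1 ^ 94 = 25
byte 5: cc ^ 8a = 46
byte 6: 95 ^ ba = 2f
byte 7: 14 ^ 94 = 80
byte 8: af ^ 87 = 28
byte 9: 0a ^ aa = a0
byte 10: 82 ^ 6a = e8

5a 69 aa db 25 46 2f 80 28 a0 e8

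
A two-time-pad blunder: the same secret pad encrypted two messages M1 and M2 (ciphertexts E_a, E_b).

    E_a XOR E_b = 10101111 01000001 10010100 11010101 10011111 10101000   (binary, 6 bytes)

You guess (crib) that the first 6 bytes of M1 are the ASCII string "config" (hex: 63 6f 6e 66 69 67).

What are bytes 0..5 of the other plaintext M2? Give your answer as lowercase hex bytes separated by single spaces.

Since E_a ⊕ E_b = M1 ⊕ M2, XORing with the guessed M1 bytes yields the corresponding M2 bytes: M2 = (E_a ⊕ E_b) ⊕ M1.
af ⊕ 63 = cc
41 ⊕ 6f = 2e
94 ⊕ 6e = fa
d5 ⊕ 66 = b3
9f ⊕ 69 = f6
a8 ⊕ 67 = cf

cc 2e fa b3 f6 cf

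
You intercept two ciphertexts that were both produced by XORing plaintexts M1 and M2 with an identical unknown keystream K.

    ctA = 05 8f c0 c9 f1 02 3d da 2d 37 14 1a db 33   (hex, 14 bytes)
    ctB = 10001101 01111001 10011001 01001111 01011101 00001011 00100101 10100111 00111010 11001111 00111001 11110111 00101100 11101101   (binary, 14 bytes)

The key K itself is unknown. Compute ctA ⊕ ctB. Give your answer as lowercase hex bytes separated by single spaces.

ctA ⊕ ctB = (M1 ⊕ K) ⊕ (M2 ⊕ K) = M1 ⊕ M2 — the shared key cancels under XOR.
  5 ^ 141 = 136
143 ^ 121 = 246
192 ^ 153 =  89
201 ^  79 = 134
241 ^  93 = 172
  2 ^  11 =   9
 61 ^  37 =  24
218 ^ 167 = 125
 45 ^  58 =  23
 55 ^ 207 = 248
 20 ^  57 =  45
 26 ^ 247 = 237
219 ^  44 = 247
 51 ^ 237 = 222

88 f6 59 86 ac 09 18 7d 17 f8 2d ed f7 de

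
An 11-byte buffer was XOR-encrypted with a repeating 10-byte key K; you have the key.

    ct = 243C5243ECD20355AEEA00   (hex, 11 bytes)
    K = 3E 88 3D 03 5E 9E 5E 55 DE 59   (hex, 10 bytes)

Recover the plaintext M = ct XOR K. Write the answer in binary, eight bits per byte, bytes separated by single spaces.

00011010 10110100 01101111 01000000 10110010 01001100 01011101 00000000 01110000 10110011 00111110

The 10-byte key repeats, so the effective keystream is 3e 88 3d 03 5e 9e 5e 55 de 59 3e.
byte 0: 24 ^ 3e = 1a
byte 1: 3c ^ 88 = b4
byte 2: 52 ^ 3d = 6f
byte 3: 43 ^ 03 = 40
byte 4: ec ^ 5e = b2
byte 5: d2 ^ 9e = 4c
byte 6: 03 ^ 5e = 5d
byte 7: 55 ^ 55 = 00
byte 8: ae ^ de = 70
byte 9: ea ^ 59 = b3
byte 10: 00 ^ 3e = 3e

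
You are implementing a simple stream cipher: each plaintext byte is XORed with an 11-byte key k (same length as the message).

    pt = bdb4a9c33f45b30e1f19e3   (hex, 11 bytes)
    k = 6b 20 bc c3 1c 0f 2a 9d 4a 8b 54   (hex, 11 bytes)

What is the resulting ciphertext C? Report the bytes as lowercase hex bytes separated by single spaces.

bd XOR 6b = d6
b4 XOR 20 = 94
a9 XOR bc = 15
c3 XOR c3 = 00
3f XOR 1c = 23
45 XOR 0f = 4a
b3 XOR 2a = 99
0e XOR 9d = 93
1f XOR 4a = 55
19 XOR 8b = 92
e3 XOR 54 = b7

d6 94 15 00 23 4a 99 93 55 92 b7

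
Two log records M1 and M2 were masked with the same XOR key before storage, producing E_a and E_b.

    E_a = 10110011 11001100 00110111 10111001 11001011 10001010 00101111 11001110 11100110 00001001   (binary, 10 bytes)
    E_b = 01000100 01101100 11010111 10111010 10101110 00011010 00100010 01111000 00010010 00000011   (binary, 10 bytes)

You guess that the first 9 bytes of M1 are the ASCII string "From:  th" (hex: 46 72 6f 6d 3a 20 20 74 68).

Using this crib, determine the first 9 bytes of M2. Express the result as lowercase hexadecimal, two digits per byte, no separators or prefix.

First, E_a ⊕ E_b = (M1 ⊕ K) ⊕ (M2 ⊕ K) = M1 ⊕ M2, so the key drops out. Then M2 = (M1 ⊕ M2) ⊕ M1 over the first 9 bytes.
byte 0: (b3 XOR 44) XOR 46 = f7 XOR 46 = b1
byte 1: (cc XOR 6c) XOR 72 = a0 XOR 72 = d2
byte 2: (37 XOR d7) XOR 6f = e0 XOR 6f = 8f
byte 3: (b9 XOR ba) XOR 6d = 03 XOR 6d = 6e
byte 4: (cb XOR ae) XOR 3a = 65 XOR 3a = 5f
byte 5: (8a XOR 1a) XOR 20 = 90 XOR 20 = b0
byte 6: (2f XOR 22) XOR 20 = 0d XOR 20 = 2d
byte 7: (ce XOR 78) XOR 74 = b6 XOR 74 = c2
byte 8: (e6 XOR 12) XOR 68 = f4 XOR 68 = 9c

b1d28f6e5fb02dc29c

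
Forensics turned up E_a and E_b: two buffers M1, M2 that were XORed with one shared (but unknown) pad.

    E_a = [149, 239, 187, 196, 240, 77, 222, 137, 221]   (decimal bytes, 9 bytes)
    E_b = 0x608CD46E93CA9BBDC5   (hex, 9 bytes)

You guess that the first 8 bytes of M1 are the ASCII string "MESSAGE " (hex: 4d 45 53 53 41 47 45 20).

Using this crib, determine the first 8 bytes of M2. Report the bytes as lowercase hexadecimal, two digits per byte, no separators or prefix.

b8263cf922c00014

First, E_a ⊕ E_b = (M1 ⊕ K) ⊕ (M2 ⊕ K) = M1 ⊕ M2, so the key drops out. Then M2 = (M1 ⊕ M2) ⊕ M1 over the first 8 bytes.
byte 0: (95 XOR 60) XOR 4d = f5 XOR 4d = b8
byte 1: (ef XOR 8c) XOR 45 = 63 XOR 45 = 26
byte 2: (bb XOR d4) XOR 53 = 6f XOR 53 = 3c
byte 3: (c4 XOR 6e) XOR 53 = aa XOR 53 = f9
byte 4: (f0 XOR 93) XOR 41 = 63 XOR 41 = 22
byte 5: (4d XOR ca) XOR 47 = 87 XOR 47 = c0
byte 6: (de XOR 9b) XOR 45 = 45 XOR 45 = 00
byte 7: (89 XOR bd) XOR 20 = 34 XOR 20 = 14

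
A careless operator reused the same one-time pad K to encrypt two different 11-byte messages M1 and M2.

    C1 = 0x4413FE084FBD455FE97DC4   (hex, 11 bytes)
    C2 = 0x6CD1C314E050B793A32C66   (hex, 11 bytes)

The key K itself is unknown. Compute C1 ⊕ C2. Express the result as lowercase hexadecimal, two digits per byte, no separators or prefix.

C1 ⊕ C2 = (M1 ⊕ K) ⊕ (M2 ⊕ K) = M1 ⊕ M2 — the shared key cancels under XOR.
44 xor 6c = 28
13 xor d1 = c2
fe xor c3 = 3d
08 xor 14 = 1c
4f xor e0 = af
bd xor 50 = ed
45 xor b7 = f2
5f xor 93 = cc
e9 xor a3 = 4a
7d xor 2c = 51
c4 xor 66 = a2

28c23d1cafedf2cc4a51a2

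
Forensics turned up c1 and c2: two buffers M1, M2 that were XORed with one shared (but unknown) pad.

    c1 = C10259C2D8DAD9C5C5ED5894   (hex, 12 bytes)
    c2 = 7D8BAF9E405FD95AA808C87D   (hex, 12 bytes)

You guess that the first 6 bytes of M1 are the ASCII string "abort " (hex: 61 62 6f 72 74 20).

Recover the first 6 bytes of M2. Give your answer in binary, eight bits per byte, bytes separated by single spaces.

First, c1 ⊕ c2 = (M1 ⊕ K) ⊕ (M2 ⊕ K) = M1 ⊕ M2, so the key drops out. Then M2 = (M1 ⊕ M2) ⊕ M1 over the first 6 bytes.
byte 0: (c1 ⊕ 7d) ⊕ 61 = bc ⊕ 61 = dd
byte 1: (02 ⊕ 8b) ⊕ 62 = 89 ⊕ 62 = eb
byte 2: (59 ⊕ af) ⊕ 6f = f6 ⊕ 6f = 99
byte 3: (c2 ⊕ 9e) ⊕ 72 = 5c ⊕ 72 = 2e
byte 4: (d8 ⊕ 40) ⊕ 74 = 98 ⊕ 74 = ec
byte 5: (da ⊕ 5f) ⊕ 20 = 85 ⊕ 20 = a5

11011101 11101011 10011001 00101110 11101100 10100101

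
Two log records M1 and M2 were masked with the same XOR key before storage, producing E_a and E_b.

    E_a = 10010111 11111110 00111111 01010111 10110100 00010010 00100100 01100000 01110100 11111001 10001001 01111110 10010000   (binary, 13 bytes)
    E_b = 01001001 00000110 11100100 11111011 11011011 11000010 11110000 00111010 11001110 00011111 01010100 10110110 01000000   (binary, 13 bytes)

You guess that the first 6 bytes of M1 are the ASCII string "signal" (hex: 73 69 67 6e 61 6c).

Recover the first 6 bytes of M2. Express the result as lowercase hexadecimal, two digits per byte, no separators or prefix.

ad91bcc20ebc

First, E_a ⊕ E_b = (M1 ⊕ K) ⊕ (M2 ⊕ K) = M1 ⊕ M2, so the key drops out. Then M2 = (M1 ⊕ M2) ⊕ M1 over the first 6 bytes.
byte 0: (97 XOR 49) XOR 73 = de XOR 73 = ad
byte 1: (fe XOR 06) XOR 69 = f8 XOR 69 = 91
byte 2: (3f XOR e4) XOR 67 = db XOR 67 = bc
byte 3: (57 XOR fb) XOR 6e = ac XOR 6e = c2
byte 4: (b4 XOR db) XOR 61 = 6f XOR 61 = 0e
byte 5: (12 XOR c2) XOR 6c = d0 XOR 6c = bc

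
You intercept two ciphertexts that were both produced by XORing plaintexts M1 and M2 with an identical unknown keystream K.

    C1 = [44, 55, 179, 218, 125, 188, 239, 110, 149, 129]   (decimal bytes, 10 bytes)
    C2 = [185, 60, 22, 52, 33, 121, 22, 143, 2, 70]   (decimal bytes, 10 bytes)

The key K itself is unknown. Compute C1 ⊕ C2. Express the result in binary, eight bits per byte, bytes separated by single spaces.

10010101 00001011 10100101 11101110 01011100 11000101 11111001 11100001 10010111 11000111

C1 ⊕ C2 = (M1 ⊕ K) ⊕ (M2 ⊕ K) = M1 ⊕ M2 — the shared key cancels under XOR.
00101100 XOR 10111001 = 10010101
00110111 XOR 00111100 = 00001011
10110011 XOR 00010110 = 10100101
11011010 XOR 00110100 = 11101110
01111101 XOR 00100001 = 01011100
10111100 XOR 01111001 = 11000101
11101111 XOR 00010110 = 11111001
01101110 XOR 10001111 = 11100001
10010101 XOR 00000010 = 10010111
10000001 XOR 01000110 = 11000111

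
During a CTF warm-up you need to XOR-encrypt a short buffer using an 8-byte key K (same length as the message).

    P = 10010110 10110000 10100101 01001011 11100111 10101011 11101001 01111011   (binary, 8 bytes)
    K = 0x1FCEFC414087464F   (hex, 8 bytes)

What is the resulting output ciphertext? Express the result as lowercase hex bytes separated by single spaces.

XOR is its own inverse, so applying the key byte-wise gives the result directly.
byte 0: 96 ⊕ 1f = 89
byte 1: b0 ⊕ ce = 7e
byte 2: a5 ⊕ fc = 59
byte 3: 4b ⊕ 41 = 0a
byte 4: e7 ⊕ 40 = a7
byte 5: ab ⊕ 87 = 2c
byte 6: e9 ⊕ 46 = af
byte 7: 7b ⊕ 4f = 34

89 7e 59 0a a7 2c af 34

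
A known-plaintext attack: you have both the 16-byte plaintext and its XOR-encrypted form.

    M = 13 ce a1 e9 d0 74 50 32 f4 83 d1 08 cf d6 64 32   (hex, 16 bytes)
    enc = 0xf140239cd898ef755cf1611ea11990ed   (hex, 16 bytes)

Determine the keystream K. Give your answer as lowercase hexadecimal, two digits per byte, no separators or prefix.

e28e827508ecbf47a872b0166ecff4df

Since enc = M ⊕ K, XORing both sides with M gives K = M ⊕ enc.
byte 0:  19 ⊕ 241 = 226
byte 1: 206 ⊕  64 = 142
byte 2: 161 ⊕  35 = 130
byte 3: 233 ⊕ 156 = 117
byte 4: 208 ⊕ 216 =   8
byte 5: 116 ⊕ 152 = 236
byte 6:  80 ⊕ 239 = 191
byte 7:  50 ⊕ 117 =  71
byte 8: 244 ⊕  92 = 168
byte 9: 131 ⊕ 241 = 114
byte 10: 209 ⊕  97 = 176
byte 11:   8 ⊕  30 =  22
byte 12: 207 ⊕ 161 = 110
byte 13: 214 ⊕  25 = 207
byte 14: 100 ⊕ 144 = 244
byte 15:  50 ⊕ 237 = 223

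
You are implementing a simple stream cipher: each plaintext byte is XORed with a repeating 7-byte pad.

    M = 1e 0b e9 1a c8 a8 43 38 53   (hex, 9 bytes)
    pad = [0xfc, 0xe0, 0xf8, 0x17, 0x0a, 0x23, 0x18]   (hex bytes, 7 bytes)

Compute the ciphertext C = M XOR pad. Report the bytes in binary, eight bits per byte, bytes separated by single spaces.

11100010 11101011 00010001 00001101 11000010 10001011 01011011 11000100 10110011

The 7-byte key repeats, so the effective keystream is fc e0 f8 17 0a 23 18 fc e0.
byte 0: 00011110 ^ 11111100 = 11100010
byte 1: 00001011 ^ 11100000 = 11101011
byte 2: 11101001 ^ 11111000 = 00010001
byte 3: 00011010 ^ 00010111 = 00001101
byte 4: 11001000 ^ 00001010 = 11000010
byte 5: 10101000 ^ 00100011 = 10001011
byte 6: 01000011 ^ 00011000 = 01011011
byte 7: 00111000 ^ 11111100 = 11000100
byte 8: 01010011 ^ 11100000 = 10110011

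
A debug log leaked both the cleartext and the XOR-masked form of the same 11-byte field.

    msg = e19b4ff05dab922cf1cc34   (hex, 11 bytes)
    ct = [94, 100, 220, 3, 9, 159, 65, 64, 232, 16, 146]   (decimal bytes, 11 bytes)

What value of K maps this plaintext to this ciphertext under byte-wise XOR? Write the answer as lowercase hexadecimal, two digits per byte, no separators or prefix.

Since ct = msg ⊕ K, XORing both sides with msg gives K = msg ⊕ ct.
e1 xor 5e = bf
9b xor 64 = ff
4f xor dc = 93
f0 xor 03 = f3
5d xor 09 = 54
ab xor 9f = 34
92 xor 41 = d3
2c xor 40 = 6c
f1 xor e8 = 19
cc xor 10 = dc
34 xor 92 = a6

bfff93f35434d36c19dca6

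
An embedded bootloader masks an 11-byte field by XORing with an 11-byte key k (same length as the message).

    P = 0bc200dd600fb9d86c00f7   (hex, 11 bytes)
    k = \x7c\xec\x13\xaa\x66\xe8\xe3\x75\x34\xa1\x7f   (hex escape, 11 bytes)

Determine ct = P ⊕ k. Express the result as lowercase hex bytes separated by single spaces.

XOR is its own inverse, so applying the key byte-wise gives the result directly.
 11 XOR 124 = 119
194 XOR 236 =  46
  0 XOR  19 =  19
221 XOR 170 = 119
 96 XOR 102 =   6
 15 XOR 232 = 231
185 XOR 227 =  90
216 XOR 117 = 173
108 XOR  52 =  88
  0 XOR 161 = 161
247 XOR 127 = 136

77 2e 13 77 06 e7 5a ad 58 a1 88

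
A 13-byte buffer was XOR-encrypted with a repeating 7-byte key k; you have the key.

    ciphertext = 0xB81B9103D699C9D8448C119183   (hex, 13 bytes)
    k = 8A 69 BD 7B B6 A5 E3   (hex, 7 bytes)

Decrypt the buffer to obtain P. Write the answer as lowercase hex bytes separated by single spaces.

32 72 2c 78 60 3c 2a 52 2d 31 6a 27 26

The 7-byte key repeats, so the effective keystream is 8a 69 bd 7b b6 a5 e3 8a 69 bd 7b b6 a5.
byte 0: 10111000 XOR 10001010 = 00110010
byte 1: 00011011 XOR 01101001 = 01110010
byte 2: 10010001 XOR 10111101 = 00101100
byte 3: 00000011 XOR 01111011 = 01111000
byte 4: 11010110 XOR 10110110 = 01100000
byte 5: 10011001 XOR 10100101 = 00111100
byte 6: 11001001 XOR 11100011 = 00101010
byte 7: 11011000 XOR 10001010 = 01010010
byte 8: 01000100 XOR 01101001 = 00101101
byte 9: 10001100 XOR 10111101 = 00110001
byte 10: 00010001 XOR 01111011 = 01101010
byte 11: 10010001 XOR 10110110 = 00100111
byte 12: 10000011 XOR 10100101 = 00100110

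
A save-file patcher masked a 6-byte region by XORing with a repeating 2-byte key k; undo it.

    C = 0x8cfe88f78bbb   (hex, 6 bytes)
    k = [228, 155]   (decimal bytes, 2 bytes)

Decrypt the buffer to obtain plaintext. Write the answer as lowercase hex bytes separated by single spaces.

The 2-byte key repeats, so the effective keystream is e4 9b e4 9b e4 9b.
byte 0: 140 ^ 228 = 104
byte 1: 254 ^ 155 = 101
byte 2: 136 ^ 228 = 108
byte 3: 247 ^ 155 = 108
byte 4: 139 ^ 228 = 111
byte 5: 187 ^ 155 =  32

68 65 6c 6c 6f 20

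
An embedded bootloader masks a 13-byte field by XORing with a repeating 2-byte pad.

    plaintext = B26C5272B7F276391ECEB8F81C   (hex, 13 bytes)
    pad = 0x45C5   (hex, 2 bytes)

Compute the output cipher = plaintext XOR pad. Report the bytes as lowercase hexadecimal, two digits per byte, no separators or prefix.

f7a917b7f23733fc5b0bfd3d59

The 2-byte key repeats, so the effective keystream is 45 c5 45 c5 45 c5 45 c5 45 c5 45 c5 45.
byte 0: b2 XOR 45 = f7
byte 1: 6c XOR c5 = a9
byte 2: 52 XOR 45 = 17
byte 3: 72 XOR c5 = b7
byte 4: b7 XOR 45 = f2
byte 5: f2 XOR c5 = 37
byte 6: 76 XOR 45 = 33
byte 7: 39 XOR c5 = fc
byte 8: 1e XOR 45 = 5b
byte 9: ce XOR c5 = 0b
byte 10: b8 XOR 45 = fd
byte 11: f8 XOR c5 = 3d
byte 12: 1c XOR 45 = 59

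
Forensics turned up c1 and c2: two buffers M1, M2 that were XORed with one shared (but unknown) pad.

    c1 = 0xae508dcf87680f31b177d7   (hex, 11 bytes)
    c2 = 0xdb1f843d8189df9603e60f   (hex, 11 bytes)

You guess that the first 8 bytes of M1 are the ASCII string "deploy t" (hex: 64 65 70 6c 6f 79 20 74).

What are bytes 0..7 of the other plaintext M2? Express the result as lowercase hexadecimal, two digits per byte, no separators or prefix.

First, c1 ⊕ c2 = (M1 ⊕ K) ⊕ (M2 ⊕ K) = M1 ⊕ M2, so the key drops out. Then M2 = (M1 ⊕ M2) ⊕ M1 over the first 8 bytes.
byte 0: (ae xor db) xor 64 = 75 xor 64 = 11
byte 1: (50 xor 1f) xor 65 = 4f xor 65 = 2a
byte 2: (8d xor 84) xor 70 = 09 xor 70 = 79
byte 3: (cf xor 3d) xor 6c = f2 xor 6c = 9e
byte 4: (87 xor 81) xor 6f = 06 xor 6f = 69
byte 5: (68 xor 89) xor 79 = e1 xor 79 = 98
byte 6: (0f xor df) xor 20 = d0 xor 20 = f0
byte 7: (31 xor 96) xor 74 = a7 xor 74 = d3

112a799e6998f0d3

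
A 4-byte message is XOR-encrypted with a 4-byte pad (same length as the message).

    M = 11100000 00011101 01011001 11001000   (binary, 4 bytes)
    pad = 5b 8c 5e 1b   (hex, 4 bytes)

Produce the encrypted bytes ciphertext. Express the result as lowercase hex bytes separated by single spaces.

224 xor  91 = 187
 29 xor 140 = 145
 89 xor  94 =   7
200 xor  27 = 211

bb 91 07 d3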